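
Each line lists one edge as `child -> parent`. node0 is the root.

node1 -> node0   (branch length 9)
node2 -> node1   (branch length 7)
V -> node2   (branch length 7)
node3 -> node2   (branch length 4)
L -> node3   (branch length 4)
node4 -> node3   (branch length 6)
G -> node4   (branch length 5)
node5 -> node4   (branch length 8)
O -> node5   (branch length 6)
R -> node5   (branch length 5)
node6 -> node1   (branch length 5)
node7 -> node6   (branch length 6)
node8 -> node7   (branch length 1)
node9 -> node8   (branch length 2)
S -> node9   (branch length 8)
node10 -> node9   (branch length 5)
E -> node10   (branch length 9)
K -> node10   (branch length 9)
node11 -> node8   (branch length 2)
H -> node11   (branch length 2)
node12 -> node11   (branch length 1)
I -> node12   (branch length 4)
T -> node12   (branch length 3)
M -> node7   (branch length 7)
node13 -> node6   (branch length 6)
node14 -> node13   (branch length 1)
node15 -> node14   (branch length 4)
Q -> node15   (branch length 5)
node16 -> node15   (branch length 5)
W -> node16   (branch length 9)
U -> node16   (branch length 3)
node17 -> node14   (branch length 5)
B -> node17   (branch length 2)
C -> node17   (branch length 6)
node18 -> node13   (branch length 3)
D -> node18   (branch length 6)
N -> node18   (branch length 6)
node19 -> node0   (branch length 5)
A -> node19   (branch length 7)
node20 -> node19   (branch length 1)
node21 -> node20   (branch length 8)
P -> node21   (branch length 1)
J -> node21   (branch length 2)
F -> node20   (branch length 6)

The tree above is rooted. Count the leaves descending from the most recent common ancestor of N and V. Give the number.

19

The MRCA of N and V is the node subtending ((V,(L,(G,(O,R)))),((((S,(E,K)),(H,(I,T))),M),(((Q,(W,U)),(B,C)),(D,N)))).
That clade contains 19 terminal taxa: B, C, D, E, G, H, I, K, L, M, N, O, Q, R, S, T, U, V, W.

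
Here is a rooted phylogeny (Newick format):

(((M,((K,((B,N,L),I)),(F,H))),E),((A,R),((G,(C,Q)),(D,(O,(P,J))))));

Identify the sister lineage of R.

R attaches to the tree at the node subtending (A,R).
The other lineage descending from that same node — the sister group — is the single tip A.

A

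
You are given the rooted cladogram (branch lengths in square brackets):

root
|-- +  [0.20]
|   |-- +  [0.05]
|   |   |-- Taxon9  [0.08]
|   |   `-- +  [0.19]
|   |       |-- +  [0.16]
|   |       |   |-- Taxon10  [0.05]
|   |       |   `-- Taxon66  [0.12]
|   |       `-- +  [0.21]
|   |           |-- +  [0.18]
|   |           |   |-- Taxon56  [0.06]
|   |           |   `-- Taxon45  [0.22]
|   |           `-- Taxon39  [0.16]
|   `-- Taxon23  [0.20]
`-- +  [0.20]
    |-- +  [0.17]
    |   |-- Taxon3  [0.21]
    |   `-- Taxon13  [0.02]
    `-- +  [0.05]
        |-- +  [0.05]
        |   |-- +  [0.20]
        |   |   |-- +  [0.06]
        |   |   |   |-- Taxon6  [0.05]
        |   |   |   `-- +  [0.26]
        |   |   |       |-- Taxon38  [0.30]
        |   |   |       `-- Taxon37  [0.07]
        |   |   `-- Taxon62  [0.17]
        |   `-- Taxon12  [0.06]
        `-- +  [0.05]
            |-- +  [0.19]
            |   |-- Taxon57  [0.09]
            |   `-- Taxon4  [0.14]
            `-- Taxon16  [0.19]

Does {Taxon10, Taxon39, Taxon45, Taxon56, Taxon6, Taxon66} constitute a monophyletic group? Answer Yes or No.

No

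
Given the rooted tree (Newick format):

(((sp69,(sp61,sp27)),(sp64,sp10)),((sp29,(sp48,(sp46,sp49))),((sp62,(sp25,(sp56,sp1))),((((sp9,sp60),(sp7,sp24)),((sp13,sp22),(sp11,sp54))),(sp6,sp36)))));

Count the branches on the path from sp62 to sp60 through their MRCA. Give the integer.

7

The MRCA of sp62 and sp60 is the node subtending ((sp62,(sp25,(sp56,sp1))),((((sp9,sp60),(sp7,sp24)),((sp13,sp22),(sp11,sp54))),(sp6,sp36))).
From sp62 up to that node: 2 branches. From sp60 up to the same node: 5 branches. Total: 2 + 5 = 7.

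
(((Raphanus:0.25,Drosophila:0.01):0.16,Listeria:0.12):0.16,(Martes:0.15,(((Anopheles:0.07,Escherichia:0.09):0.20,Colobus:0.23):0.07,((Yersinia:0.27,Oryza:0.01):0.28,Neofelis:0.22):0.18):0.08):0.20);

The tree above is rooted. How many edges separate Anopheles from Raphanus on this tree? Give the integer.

8

The MRCA of Anopheles and Raphanus is the root of the tree.
From Anopheles up to that node: 5 branches. From Raphanus up to the same node: 3 branches. Total: 5 + 3 = 8.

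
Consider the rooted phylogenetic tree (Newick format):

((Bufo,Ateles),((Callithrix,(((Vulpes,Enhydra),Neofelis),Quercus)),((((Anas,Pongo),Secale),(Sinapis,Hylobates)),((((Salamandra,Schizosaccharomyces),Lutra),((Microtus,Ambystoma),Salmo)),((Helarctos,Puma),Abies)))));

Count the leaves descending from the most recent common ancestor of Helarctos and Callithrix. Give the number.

19

The MRCA of Helarctos and Callithrix is the node subtending ((Callithrix,(((Vulpes,Enhydra),Neofelis),Quercus)),((((Anas,Pongo),Secale),(Sinapis,Hylobates)),((((Salamandra,Schizosaccharomyces),Lutra),((Microtus,Ambystoma),Salmo)),((Helarctos,Puma),Abies)))).
That clade contains 19 terminal taxa: Abies, Ambystoma, Anas, Callithrix, Enhydra, Helarctos, Hylobates, Lutra, Microtus, Neofelis, Pongo, Puma, Quercus, Salamandra, Salmo, Schizosaccharomyces, Secale, Sinapis, Vulpes.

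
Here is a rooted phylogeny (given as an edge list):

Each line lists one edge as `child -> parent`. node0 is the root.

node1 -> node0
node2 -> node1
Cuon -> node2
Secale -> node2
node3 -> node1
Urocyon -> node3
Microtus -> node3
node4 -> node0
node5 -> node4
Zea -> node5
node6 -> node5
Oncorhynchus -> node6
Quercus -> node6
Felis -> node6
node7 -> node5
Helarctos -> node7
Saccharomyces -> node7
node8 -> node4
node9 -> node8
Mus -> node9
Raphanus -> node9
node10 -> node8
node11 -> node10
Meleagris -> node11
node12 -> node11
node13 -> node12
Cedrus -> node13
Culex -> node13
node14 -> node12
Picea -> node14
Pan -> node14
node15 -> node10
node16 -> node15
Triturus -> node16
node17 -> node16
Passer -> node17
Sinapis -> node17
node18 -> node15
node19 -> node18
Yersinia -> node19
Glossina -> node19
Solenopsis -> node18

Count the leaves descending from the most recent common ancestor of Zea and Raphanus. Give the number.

The MRCA of Zea and Raphanus is the node subtending ((Zea,(Oncorhynchus,Quercus,Felis),(Helarctos,Saccharomyces)),((Mus,Raphanus),((Meleagris,((Cedrus,Culex),(Picea,Pan))),((Triturus,(Passer,Sinapis)),((Yersinia,Glossina),Solenopsis))))).
That clade contains 19 terminal taxa: Cedrus, Culex, Felis, Glossina, Helarctos, Meleagris, Mus, Oncorhynchus, Pan, Passer, Picea, Quercus, Raphanus, Saccharomyces, Sinapis, Solenopsis, Triturus, Yersinia, Zea.

19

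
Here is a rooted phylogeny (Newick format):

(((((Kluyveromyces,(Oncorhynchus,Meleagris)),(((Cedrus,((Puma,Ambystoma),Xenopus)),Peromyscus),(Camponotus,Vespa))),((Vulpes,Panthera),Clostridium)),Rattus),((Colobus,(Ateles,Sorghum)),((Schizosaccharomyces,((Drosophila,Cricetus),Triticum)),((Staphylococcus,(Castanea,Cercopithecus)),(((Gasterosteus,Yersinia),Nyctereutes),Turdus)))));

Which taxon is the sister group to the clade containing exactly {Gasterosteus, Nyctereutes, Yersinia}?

Turdus

The clade containing exactly {Gasterosteus, Nyctereutes, Yersinia} attaches to the tree at the node subtending (((Gasterosteus,Yersinia),Nyctereutes),Turdus).
The other lineage descending from that same node — the sister group — is the single tip Turdus.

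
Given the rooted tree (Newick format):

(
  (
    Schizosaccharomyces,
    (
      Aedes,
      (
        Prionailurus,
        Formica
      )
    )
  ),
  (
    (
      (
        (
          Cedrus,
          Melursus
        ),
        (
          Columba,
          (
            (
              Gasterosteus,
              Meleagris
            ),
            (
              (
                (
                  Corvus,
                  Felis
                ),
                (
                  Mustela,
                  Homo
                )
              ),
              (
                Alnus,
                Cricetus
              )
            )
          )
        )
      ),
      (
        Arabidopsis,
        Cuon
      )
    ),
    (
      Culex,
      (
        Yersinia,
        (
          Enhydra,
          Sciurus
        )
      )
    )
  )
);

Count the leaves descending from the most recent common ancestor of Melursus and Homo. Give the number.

The MRCA of Melursus and Homo is the node subtending ((Cedrus,Melursus),(Columba,((Gasterosteus,Meleagris),(((Corvus,Felis),(Mustela,Homo)),(Alnus,Cricetus))))).
That clade contains 11 terminal taxa: Alnus, Cedrus, Columba, Corvus, Cricetus, Felis, Gasterosteus, Homo, Meleagris, Melursus, Mustela.

11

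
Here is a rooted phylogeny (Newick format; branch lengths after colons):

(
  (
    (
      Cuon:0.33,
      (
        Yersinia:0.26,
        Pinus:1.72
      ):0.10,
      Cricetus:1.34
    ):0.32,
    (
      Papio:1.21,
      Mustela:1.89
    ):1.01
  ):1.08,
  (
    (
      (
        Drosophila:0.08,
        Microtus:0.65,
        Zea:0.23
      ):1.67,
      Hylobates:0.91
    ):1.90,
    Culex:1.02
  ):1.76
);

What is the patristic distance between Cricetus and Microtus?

8.72

The path runs Cricetus → … → MRCA → … → Microtus; the MRCA is the root of the tree.
Branch lengths along that path: 1.34 + 0.32 + 1.08 + 1.76 + 1.90 + 1.67 + 0.65 = 8.72.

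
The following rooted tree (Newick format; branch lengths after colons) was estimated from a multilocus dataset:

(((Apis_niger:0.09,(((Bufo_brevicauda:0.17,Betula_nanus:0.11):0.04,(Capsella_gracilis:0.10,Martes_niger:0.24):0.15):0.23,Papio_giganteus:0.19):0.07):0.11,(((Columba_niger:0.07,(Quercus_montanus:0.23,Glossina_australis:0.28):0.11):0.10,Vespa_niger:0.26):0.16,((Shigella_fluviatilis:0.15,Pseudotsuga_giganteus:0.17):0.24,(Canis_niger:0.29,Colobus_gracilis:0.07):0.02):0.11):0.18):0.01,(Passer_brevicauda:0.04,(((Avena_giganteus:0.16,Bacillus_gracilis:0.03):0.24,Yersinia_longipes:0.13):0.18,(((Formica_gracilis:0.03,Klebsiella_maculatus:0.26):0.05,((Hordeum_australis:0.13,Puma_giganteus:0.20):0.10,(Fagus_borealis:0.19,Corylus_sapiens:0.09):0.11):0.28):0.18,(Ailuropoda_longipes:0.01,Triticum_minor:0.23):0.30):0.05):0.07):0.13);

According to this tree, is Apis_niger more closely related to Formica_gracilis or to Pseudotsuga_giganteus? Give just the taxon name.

The MRCA of Apis_niger and Pseudotsuga_giganteus subtends ((Apis_niger,(((Bufo_brevicauda,Betula_nanus),(Capsella_gracilis,Martes_niger)),Papio_giganteus)),(((Columba_niger,(Quercus_montanus,Glossina_australis)),Vespa_niger),((Shigella_fluviatilis,Pseudotsuga_giganteus),(Canis_niger,Colobus_gracilis)))) (14 taxa).
The MRCA of Apis_niger and Formica_gracilis is the root, subtending the entire tree (26 taxa).
The first is nested inside the second, so Apis_niger shares a more recent common ancestor with Pseudotsuga_giganteus.

Pseudotsuga_giganteus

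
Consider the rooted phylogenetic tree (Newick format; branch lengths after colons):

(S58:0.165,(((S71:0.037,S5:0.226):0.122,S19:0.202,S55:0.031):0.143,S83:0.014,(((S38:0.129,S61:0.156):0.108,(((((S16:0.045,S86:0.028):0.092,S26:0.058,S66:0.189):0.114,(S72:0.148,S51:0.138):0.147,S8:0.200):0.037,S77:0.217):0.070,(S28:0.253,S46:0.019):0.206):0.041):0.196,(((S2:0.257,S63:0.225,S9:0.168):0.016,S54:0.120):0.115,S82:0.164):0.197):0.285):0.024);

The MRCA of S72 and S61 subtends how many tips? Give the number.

12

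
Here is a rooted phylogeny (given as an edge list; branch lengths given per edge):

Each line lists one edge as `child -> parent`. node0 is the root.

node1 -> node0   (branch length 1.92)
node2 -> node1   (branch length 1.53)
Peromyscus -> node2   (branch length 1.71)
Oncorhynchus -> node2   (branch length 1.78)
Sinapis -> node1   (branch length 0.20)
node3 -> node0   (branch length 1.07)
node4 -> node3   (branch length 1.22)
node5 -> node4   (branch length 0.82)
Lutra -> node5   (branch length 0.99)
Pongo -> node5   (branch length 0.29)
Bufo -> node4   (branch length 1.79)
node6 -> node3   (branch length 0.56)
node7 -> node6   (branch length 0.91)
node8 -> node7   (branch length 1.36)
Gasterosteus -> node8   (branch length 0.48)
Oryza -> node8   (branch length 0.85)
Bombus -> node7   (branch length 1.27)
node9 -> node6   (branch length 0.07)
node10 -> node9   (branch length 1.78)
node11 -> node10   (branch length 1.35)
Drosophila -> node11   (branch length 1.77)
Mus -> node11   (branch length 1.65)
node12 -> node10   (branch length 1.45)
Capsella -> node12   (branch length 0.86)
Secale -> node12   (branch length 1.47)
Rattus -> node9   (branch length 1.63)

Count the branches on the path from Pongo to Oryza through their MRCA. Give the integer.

The MRCA of Pongo and Oryza is the node subtending (((Lutra,Pongo),Bufo),(((Gasterosteus,Oryza),Bombus),(((Drosophila,Mus),(Capsella,Secale)),Rattus))).
From Pongo up to that node: 3 branches. From Oryza up to the same node: 4 branches. Total: 3 + 4 = 7.

7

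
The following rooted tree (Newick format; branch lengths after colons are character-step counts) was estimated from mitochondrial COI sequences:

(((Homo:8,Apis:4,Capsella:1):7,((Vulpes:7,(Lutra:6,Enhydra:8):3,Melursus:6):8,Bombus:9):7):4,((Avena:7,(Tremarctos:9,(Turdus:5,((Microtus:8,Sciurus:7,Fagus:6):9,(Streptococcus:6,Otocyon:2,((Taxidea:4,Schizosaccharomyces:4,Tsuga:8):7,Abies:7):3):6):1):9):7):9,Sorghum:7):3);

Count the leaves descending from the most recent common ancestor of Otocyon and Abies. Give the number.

6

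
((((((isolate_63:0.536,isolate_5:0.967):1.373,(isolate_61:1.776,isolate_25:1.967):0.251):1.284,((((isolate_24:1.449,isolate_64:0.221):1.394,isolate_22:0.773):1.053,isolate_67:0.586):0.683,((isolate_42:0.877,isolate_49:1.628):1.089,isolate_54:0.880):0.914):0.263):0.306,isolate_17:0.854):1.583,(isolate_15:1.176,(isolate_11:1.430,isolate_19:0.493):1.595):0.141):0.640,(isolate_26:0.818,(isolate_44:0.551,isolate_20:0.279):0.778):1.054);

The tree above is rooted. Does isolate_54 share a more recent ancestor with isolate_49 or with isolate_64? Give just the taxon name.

The MRCA of isolate_54 and isolate_49 subtends ((isolate_42,isolate_49),isolate_54) (3 taxa).
The MRCA of isolate_54 and isolate_64 subtends ((((isolate_24,isolate_64),isolate_22),isolate_67),((isolate_42,isolate_49),isolate_54)) (7 taxa).
The first is nested inside the second, so isolate_54 shares a more recent common ancestor with isolate_49.

isolate_49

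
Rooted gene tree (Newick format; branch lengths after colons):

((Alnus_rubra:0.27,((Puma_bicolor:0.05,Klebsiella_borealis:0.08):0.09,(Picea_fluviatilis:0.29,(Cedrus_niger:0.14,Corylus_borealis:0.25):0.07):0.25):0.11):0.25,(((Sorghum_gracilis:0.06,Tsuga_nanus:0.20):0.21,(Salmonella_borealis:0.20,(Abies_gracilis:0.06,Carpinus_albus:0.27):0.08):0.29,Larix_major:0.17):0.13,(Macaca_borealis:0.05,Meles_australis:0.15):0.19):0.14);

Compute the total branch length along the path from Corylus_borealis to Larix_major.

The path runs Corylus_borealis → … → MRCA → … → Larix_major; the MRCA is the root of the tree.
Branch lengths along that path: 0.25 + 0.07 + 0.25 + 0.11 + 0.25 + 0.14 + 0.13 + 0.17 = 1.37.

1.37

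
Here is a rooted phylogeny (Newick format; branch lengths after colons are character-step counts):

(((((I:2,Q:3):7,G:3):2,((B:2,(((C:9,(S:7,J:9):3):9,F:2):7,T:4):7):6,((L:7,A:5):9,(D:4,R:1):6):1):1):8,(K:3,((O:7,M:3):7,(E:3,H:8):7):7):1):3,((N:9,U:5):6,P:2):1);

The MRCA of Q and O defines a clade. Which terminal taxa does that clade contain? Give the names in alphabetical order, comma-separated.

A, B, C, D, E, F, G, H, I, J, K, L, M, O, Q, R, S, T

Tracing Q: it sits inside (I,Q).
Tracing O: it sits inside (O,M).
The smallest clade enclosing both is ((((I,Q),G),((B,(((C,(S,J)),F),T)),((L,A),(D,R)))),(K,((O,M),(E,H)))); the answer is its 18 terminal taxa in alphabetical order.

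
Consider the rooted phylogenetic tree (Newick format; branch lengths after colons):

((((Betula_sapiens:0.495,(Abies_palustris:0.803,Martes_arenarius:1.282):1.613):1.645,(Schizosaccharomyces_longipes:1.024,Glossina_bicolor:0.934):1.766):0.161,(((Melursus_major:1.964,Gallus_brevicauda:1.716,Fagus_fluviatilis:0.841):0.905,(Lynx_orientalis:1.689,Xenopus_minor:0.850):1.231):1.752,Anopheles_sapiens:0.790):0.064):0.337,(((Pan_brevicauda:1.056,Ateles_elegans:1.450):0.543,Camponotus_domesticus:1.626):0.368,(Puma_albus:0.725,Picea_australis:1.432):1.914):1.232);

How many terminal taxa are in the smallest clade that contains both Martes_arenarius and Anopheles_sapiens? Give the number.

The MRCA of Martes_arenarius and Anopheles_sapiens is the node subtending (((Betula_sapiens,(Abies_palustris,Martes_arenarius)),(Schizosaccharomyces_longipes,Glossina_bicolor)),(((Melursus_major,Gallus_brevicauda,Fagus_fluviatilis),(Lynx_orientalis,Xenopus_minor)),Anopheles_sapiens)).
That clade contains 11 terminal taxa: Abies_palustris, Anopheles_sapiens, Betula_sapiens, Fagus_fluviatilis, Gallus_brevicauda, Glossina_bicolor, Lynx_orientalis, Martes_arenarius, Melursus_major, Schizosaccharomyces_longipes, Xenopus_minor.

11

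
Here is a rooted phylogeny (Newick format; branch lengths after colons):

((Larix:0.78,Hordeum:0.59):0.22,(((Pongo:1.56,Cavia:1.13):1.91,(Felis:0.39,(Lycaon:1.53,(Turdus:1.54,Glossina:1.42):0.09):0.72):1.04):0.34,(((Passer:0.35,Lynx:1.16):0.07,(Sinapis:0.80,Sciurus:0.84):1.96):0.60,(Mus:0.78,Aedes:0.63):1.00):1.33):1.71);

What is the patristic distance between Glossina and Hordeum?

The path runs Glossina → … → MRCA → … → Hordeum; the MRCA is the root of the tree.
Branch lengths along that path: 1.42 + 0.09 + 0.72 + 1.04 + 0.34 + 1.71 + 0.22 + 0.59 = 6.13.

6.13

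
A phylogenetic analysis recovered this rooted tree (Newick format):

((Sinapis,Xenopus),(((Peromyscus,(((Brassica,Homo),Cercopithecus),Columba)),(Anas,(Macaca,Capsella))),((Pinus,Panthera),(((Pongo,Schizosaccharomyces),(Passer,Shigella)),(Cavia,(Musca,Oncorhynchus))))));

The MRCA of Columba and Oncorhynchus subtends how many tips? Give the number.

17

The MRCA of Columba and Oncorhynchus is the node subtending (((Peromyscus,(((Brassica,Homo),Cercopithecus),Columba)),(Anas,(Macaca,Capsella))),((Pinus,Panthera),(((Pongo,Schizosaccharomyces),(Passer,Shigella)),(Cavia,(Musca,Oncorhynchus))))).
That clade contains 17 terminal taxa: Anas, Brassica, Capsella, Cavia, Cercopithecus, Columba, Homo, Macaca, Musca, Oncorhynchus, Panthera, Passer, Peromyscus, Pinus, Pongo, Schizosaccharomyces, Shigella.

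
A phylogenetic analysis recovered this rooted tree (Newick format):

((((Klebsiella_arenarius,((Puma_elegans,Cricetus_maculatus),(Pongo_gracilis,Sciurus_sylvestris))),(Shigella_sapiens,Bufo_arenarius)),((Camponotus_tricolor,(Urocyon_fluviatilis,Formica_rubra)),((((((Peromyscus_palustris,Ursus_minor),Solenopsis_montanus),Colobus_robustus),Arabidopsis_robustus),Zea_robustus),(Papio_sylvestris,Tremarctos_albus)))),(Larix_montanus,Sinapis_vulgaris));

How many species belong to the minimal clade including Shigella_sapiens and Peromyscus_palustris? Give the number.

18

The MRCA of Shigella_sapiens and Peromyscus_palustris is the node subtending (((Klebsiella_arenarius,((Puma_elegans,Cricetus_maculatus),(Pongo_gracilis,Sciurus_sylvestris))),(Shigella_sapiens,Bufo_arenarius)),((Camponotus_tricolor,(Urocyon_fluviatilis,Formica_rubra)),((((((Peromyscus_palustris,Ursus_minor),Solenopsis_montanus),Colobus_robustus),Arabidopsis_robustus),Zea_robustus),(Papio_sylvestris,Tremarctos_albus)))).
That clade contains 18 terminal taxa: Arabidopsis_robustus, Bufo_arenarius, Camponotus_tricolor, Colobus_robustus, Cricetus_maculatus, Formica_rubra, Klebsiella_arenarius, Papio_sylvestris, Peromyscus_palustris, Pongo_gracilis, Puma_elegans, Sciurus_sylvestris, Shigella_sapiens, Solenopsis_montanus, Tremarctos_albus, Urocyon_fluviatilis, Ursus_minor, Zea_robustus.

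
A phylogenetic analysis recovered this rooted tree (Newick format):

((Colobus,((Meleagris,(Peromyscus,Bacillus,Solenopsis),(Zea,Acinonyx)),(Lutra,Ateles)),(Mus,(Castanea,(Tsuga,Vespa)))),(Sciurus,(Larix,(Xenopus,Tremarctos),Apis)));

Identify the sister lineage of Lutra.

Lutra attaches to the tree at the node subtending (Lutra,Ateles).
The other lineage descending from that same node — the sister group — is the single tip Ateles.

Ateles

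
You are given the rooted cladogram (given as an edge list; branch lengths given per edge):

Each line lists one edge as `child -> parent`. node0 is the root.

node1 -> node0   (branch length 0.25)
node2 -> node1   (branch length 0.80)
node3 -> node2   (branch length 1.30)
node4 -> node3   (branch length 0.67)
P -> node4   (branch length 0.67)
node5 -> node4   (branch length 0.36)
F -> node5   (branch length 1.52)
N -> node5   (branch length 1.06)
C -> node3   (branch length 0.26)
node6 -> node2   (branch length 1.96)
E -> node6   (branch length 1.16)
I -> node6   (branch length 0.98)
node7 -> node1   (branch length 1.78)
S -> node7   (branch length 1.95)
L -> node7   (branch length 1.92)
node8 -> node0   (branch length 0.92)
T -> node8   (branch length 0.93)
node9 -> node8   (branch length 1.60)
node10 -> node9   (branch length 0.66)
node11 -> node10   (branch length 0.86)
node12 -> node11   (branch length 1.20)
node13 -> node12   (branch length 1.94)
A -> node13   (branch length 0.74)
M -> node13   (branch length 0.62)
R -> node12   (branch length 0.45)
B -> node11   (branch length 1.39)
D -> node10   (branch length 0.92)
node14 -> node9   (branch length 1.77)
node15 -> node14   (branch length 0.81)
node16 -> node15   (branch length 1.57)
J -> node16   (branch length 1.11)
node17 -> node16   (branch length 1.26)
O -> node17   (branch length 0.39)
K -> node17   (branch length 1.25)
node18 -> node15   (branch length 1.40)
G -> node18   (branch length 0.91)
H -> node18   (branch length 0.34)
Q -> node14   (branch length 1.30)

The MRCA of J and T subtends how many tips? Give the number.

The MRCA of J and T is the node subtending (T,(((((A,M),R),B),D),(((J,(O,K)),(G,H)),Q))).
That clade contains 12 terminal taxa: A, B, D, G, H, J, K, M, O, Q, R, T.

12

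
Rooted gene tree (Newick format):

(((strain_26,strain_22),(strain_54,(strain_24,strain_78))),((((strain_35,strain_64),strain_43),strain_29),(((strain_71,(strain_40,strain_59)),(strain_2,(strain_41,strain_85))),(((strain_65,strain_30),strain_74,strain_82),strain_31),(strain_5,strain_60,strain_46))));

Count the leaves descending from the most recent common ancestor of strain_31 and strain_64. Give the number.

18

The MRCA of strain_31 and strain_64 is the node subtending ((((strain_35,strain_64),strain_43),strain_29),(((strain_71,(strain_40,strain_59)),(strain_2,(strain_41,strain_85))),(((strain_65,strain_30),strain_74,strain_82),strain_31),(strain_5,strain_60,strain_46))).
That clade contains 18 terminal taxa: strain_2, strain_29, strain_30, strain_31, strain_35, strain_40, strain_41, strain_43, strain_46, strain_5, strain_59, strain_60, strain_64, strain_65, strain_71, strain_74, strain_82, strain_85.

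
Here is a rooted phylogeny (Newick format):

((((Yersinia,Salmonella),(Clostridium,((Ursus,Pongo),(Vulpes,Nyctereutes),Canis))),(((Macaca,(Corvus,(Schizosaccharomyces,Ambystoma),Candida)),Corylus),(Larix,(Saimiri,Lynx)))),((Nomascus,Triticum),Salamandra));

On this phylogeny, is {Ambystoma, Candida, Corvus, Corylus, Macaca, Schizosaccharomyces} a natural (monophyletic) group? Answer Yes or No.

Yes

The most recent common ancestor of these taxa subtends ((Macaca,(Corvus,(Schizosaccharomyces,Ambystoma),Candida)),Corylus).
That clade has exactly 6 tips — every listed taxon and nothing else — so the group is monophyletic.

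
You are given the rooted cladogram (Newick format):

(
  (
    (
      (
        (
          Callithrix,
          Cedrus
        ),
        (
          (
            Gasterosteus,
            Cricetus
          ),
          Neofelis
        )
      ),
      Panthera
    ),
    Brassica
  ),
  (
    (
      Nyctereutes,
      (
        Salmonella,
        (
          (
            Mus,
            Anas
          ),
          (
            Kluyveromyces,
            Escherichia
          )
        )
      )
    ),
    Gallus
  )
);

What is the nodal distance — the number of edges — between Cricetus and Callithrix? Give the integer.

5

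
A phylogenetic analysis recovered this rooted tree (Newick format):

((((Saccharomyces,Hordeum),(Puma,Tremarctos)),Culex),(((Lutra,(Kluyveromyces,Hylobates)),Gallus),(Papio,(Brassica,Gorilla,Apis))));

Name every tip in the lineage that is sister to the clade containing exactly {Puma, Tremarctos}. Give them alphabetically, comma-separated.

The clade containing exactly {Puma, Tremarctos} attaches to the tree at the node subtending ((Saccharomyces,Hordeum),(Puma,Tremarctos)).
The other lineage descending from that same node — the sister group — is (Saccharomyces,Hordeum); its 2 tips in alphabetical order are the answer.

Hordeum, Saccharomyces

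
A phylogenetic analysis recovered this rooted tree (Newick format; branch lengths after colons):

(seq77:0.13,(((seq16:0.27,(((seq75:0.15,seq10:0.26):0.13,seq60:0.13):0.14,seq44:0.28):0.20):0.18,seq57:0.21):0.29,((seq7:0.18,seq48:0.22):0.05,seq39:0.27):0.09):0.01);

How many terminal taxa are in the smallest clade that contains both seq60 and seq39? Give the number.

9

The MRCA of seq60 and seq39 is the node subtending (((seq16,(((seq75,seq10),seq60),seq44)),seq57),((seq7,seq48),seq39)).
That clade contains 9 terminal taxa: seq10, seq16, seq39, seq44, seq48, seq57, seq60, seq7, seq75.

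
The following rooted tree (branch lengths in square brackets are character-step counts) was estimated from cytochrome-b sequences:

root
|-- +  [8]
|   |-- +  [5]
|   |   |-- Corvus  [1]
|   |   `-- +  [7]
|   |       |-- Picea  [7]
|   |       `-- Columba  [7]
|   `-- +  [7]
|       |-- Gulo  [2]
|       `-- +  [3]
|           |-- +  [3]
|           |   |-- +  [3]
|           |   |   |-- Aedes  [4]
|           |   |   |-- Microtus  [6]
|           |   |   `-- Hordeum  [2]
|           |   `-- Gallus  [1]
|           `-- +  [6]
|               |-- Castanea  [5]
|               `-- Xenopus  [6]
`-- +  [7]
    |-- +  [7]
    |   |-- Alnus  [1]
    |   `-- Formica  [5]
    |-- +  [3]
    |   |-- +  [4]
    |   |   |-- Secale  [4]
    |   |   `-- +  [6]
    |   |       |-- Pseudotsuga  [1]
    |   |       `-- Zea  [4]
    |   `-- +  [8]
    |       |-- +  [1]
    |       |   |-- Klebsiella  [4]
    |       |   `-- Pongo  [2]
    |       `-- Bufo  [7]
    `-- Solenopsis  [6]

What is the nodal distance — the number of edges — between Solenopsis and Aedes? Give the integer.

The MRCA of Solenopsis and Aedes is the root of the tree.
From Solenopsis up to that node: 2 branches. From Aedes up to the same node: 6 branches. Total: 2 + 6 = 8.

8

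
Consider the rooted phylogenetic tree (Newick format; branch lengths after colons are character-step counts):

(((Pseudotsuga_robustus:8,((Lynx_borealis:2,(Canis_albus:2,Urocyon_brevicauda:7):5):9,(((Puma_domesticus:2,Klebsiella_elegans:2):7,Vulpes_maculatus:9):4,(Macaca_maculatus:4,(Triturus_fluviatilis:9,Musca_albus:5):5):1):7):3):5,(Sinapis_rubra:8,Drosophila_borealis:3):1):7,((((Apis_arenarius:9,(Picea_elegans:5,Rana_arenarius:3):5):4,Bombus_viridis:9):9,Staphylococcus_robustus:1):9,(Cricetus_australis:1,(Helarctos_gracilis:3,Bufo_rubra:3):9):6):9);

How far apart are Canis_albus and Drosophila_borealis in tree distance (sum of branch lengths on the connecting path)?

28

The path runs Canis_albus → … → MRCA → … → Drosophila_borealis; the MRCA is the node subtending ((Pseudotsuga_robustus,((Lynx_borealis,(Canis_albus,Urocyon_brevicauda)),(((Puma_domesticus,Klebsiella_elegans),Vulpes_maculatus),(Macaca_maculatus,(Triturus_fluviatilis,Musca_albus))))),(Sinapis_rubra,Drosophila_borealis)).
Branch lengths along that path: 2 + 5 + 9 + 3 + 5 + 1 + 3 = 28.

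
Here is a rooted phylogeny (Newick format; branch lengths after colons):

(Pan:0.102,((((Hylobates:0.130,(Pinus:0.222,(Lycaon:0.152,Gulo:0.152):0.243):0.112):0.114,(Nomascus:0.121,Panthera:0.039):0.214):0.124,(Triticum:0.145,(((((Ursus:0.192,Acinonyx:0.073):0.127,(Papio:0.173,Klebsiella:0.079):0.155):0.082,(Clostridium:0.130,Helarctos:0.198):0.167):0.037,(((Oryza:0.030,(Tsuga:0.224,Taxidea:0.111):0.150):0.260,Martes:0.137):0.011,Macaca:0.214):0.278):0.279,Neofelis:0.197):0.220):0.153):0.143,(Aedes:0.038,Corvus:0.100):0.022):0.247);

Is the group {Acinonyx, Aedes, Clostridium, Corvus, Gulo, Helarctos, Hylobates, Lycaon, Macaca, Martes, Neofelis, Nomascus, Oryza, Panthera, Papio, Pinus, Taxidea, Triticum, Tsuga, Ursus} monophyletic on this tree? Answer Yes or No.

No

The MRCA of the listed taxa subtends ((((Hylobates,(Pinus,(Lycaon,Gulo))),(Nomascus,Panthera)),(Triticum,(((((Ursus,Acinonyx),(Papio,Klebsiella)),(Clostridium,Helarctos)),(((Oryza,(Tsuga,Taxidea)),Martes),Macaca)),Neofelis))),(Aedes,Corvus)).
That clade also contains Klebsiella, which is not in the proposed group, so the group is not monophyletic.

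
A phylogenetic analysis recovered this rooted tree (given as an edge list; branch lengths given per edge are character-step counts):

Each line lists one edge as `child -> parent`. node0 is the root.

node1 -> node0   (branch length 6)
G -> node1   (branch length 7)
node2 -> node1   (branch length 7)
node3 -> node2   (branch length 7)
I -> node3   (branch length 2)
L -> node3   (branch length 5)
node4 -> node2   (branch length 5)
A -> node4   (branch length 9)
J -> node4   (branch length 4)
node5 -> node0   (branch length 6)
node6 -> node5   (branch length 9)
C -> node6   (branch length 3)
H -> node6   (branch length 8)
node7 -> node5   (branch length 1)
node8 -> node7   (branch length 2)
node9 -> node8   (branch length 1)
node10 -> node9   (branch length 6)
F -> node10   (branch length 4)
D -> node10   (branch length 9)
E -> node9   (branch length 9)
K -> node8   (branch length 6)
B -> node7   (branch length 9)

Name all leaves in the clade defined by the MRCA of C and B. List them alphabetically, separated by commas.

B, C, D, E, F, H, K

Tracing C: it sits inside (C,H).
Tracing B: it sits inside ((((F,D),E),K),B).
The smallest clade enclosing both is ((C,H),((((F,D),E),K),B)); the answer is its 7 terminal taxa in alphabetical order.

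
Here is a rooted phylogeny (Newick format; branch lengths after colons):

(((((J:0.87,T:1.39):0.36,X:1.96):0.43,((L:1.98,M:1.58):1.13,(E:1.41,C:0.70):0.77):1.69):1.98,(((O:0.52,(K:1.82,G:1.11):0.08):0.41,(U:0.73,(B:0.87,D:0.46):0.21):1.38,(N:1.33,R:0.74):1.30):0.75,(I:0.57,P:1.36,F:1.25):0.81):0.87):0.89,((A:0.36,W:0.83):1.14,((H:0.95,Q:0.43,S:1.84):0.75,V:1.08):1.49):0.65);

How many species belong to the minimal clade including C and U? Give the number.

18

The MRCA of C and U is the node subtending ((((J,T),X),((L,M),(E,C))),(((O,(K,G)),(U,(B,D)),(N,R)),(I,P,F))).
That clade contains 18 terminal taxa: B, C, D, E, F, G, I, J, K, L, M, N, O, P, R, T, U, X.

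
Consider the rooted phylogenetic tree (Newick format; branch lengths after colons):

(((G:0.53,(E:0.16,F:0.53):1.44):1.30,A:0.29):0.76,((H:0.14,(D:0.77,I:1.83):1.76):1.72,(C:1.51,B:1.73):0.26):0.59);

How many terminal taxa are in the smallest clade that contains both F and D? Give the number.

The MRCA of F and D is the root, so the clade is the entire tree.
That clade contains 9 terminal taxa: A, B, C, D, E, F, G, H, I.

9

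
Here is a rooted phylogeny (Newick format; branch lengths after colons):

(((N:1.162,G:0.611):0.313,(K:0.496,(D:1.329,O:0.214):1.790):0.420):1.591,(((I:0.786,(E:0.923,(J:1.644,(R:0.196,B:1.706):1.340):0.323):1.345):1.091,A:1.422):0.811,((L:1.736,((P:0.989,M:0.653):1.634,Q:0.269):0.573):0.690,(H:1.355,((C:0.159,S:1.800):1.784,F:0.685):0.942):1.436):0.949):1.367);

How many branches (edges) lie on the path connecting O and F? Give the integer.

9

The MRCA of O and F is the root of the tree.
From O up to that node: 4 branches. From F up to the same node: 5 branches. Total: 4 + 5 = 9.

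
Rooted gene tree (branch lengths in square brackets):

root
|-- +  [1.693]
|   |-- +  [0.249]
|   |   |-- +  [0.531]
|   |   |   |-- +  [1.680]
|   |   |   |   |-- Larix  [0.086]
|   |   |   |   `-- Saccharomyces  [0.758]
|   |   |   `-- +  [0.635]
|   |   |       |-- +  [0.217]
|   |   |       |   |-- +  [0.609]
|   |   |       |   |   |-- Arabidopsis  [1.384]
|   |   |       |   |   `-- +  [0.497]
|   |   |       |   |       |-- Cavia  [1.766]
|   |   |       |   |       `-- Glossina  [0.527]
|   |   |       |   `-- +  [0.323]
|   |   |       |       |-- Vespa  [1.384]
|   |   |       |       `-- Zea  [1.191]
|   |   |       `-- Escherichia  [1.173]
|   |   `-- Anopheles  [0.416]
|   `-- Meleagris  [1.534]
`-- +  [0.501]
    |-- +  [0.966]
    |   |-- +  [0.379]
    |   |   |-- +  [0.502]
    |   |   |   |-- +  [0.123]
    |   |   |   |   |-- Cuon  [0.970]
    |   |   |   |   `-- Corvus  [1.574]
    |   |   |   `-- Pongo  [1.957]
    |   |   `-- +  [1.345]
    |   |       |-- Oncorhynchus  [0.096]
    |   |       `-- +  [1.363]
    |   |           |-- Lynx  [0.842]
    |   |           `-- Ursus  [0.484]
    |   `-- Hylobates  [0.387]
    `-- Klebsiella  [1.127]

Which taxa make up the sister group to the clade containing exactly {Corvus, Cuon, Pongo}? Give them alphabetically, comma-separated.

Lynx, Oncorhynchus, Ursus

The clade containing exactly {Corvus, Cuon, Pongo} attaches to the tree at the node subtending (((Cuon,Corvus),Pongo),(Oncorhynchus,(Lynx,Ursus))).
The other lineage descending from that same node — the sister group — is (Oncorhynchus,(Lynx,Ursus)); its 3 tips in alphabetical order are the answer.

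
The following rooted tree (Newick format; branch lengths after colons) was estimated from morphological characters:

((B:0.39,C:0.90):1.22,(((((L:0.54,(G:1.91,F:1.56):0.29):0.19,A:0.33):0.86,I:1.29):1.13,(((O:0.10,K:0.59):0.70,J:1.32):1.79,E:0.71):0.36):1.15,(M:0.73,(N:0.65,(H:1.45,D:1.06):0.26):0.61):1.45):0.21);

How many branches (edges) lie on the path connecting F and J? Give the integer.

8

The MRCA of F and J is the node subtending ((((L,(G,F)),A),I),(((O,K),J),E)).
From F up to that node: 5 branches. From J up to the same node: 3 branches. Total: 5 + 3 = 8.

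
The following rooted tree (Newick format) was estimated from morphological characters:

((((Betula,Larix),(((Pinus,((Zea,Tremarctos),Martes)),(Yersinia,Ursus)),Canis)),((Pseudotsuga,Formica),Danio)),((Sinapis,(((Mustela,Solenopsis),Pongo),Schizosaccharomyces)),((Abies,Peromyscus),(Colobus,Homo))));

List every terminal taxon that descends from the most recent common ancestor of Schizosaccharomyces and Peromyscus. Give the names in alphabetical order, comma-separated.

Abies, Colobus, Homo, Mustela, Peromyscus, Pongo, Schizosaccharomyces, Sinapis, Solenopsis

Tracing Schizosaccharomyces: it sits inside (((Mustela,Solenopsis),Pongo),Schizosaccharomyces).
Tracing Peromyscus: it sits inside (Abies,Peromyscus).
The smallest clade enclosing both is ((Sinapis,(((Mustela,Solenopsis),Pongo),Schizosaccharomyces)),((Abies,Peromyscus),(Colobus,Homo))); the answer is its 9 terminal taxa in alphabetical order.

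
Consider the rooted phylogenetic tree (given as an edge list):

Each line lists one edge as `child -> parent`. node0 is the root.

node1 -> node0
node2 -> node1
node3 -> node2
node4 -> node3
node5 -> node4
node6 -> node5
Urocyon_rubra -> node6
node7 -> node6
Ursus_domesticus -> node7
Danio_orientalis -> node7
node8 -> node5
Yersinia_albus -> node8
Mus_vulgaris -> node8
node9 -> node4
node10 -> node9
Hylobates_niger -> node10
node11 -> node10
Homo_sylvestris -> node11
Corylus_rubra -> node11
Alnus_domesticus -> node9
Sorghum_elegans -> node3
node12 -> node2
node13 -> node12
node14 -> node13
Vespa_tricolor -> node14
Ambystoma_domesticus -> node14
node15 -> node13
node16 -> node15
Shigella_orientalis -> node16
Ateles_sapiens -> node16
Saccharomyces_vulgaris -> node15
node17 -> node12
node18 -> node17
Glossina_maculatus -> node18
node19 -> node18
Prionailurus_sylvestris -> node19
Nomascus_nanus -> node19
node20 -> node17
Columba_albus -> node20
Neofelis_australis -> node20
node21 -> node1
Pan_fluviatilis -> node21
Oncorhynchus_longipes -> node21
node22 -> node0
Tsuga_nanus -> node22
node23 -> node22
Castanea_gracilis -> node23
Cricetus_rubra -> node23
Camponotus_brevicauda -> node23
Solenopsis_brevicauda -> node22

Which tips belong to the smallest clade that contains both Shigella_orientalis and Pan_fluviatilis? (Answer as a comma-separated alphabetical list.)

Tracing Shigella_orientalis: it sits inside (Shigella_orientalis,Ateles_sapiens).
Tracing Pan_fluviatilis: it sits inside (Pan_fluviatilis,Oncorhynchus_longipes).
The smallest clade enclosing both is ((((((Urocyon_rubra,(Ursus_domesticus,Danio_orientalis)),(Yersinia_albus,Mus_vulgaris)),((Hylobates_niger,(Homo_sylvestris,Corylus_rubra)),Alnus_domesticus)),Sorghum_elegans),(((Vespa_tricolor,Ambystoma_domesticus),((Shigella_orientalis,Ateles_sapiens),Saccharomyces_vulgaris)),((Glossina_maculatus,(Prionailurus_sylvestris,Nomascus_nanus)),(Columba_albus,Neofelis_australis)))),(Pan_fluviatilis,Oncorhynchus_longipes)); the answer is its 22 terminal taxa in alphabetical order.

Alnus_domesticus, Ambystoma_domesticus, Ateles_sapiens, Columba_albus, Corylus_rubra, Danio_orientalis, Glossina_maculatus, Homo_sylvestris, Hylobates_niger, Mus_vulgaris, Neofelis_australis, Nomascus_nanus, Oncorhynchus_longipes, Pan_fluviatilis, Prionailurus_sylvestris, Saccharomyces_vulgaris, Shigella_orientalis, Sorghum_elegans, Urocyon_rubra, Ursus_domesticus, Vespa_tricolor, Yersinia_albus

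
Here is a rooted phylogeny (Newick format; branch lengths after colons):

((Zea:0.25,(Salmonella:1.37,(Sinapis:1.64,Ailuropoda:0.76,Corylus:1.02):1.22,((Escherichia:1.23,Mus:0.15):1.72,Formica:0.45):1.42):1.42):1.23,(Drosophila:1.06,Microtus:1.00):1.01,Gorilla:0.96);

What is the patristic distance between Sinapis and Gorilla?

6.47

The path runs Sinapis → … → MRCA → … → Gorilla; the MRCA is the root of the tree.
Branch lengths along that path: 1.64 + 1.22 + 1.42 + 1.23 + 0.96 = 6.47.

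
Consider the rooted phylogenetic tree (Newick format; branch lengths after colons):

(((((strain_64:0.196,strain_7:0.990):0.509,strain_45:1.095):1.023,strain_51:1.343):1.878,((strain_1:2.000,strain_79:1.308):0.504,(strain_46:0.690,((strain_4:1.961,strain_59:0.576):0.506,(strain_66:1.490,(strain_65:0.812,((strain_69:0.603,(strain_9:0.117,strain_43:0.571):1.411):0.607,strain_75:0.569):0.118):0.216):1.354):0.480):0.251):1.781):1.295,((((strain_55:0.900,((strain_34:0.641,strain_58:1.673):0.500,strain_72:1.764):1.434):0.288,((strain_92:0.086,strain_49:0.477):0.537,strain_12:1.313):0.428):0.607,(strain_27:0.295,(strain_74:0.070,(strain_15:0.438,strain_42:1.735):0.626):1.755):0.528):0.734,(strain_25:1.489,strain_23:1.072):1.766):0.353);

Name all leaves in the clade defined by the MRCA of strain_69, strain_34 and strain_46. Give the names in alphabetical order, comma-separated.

strain_1, strain_12, strain_15, strain_23, strain_25, strain_27, strain_34, strain_4, strain_42, strain_43, strain_45, strain_46, strain_49, strain_51, strain_55, strain_58, strain_59, strain_64, strain_65, strain_66, strain_69, strain_7, strain_72, strain_74, strain_75, strain_79, strain_9, strain_92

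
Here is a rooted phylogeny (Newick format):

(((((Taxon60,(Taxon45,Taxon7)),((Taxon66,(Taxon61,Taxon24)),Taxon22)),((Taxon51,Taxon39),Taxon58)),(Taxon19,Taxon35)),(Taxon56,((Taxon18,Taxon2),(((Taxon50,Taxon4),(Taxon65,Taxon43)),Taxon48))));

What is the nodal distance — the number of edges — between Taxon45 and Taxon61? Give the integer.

The MRCA of Taxon45 and Taxon61 is the node subtending ((Taxon60,(Taxon45,Taxon7)),((Taxon66,(Taxon61,Taxon24)),Taxon22)).
From Taxon45 up to that node: 3 branches. From Taxon61 up to the same node: 4 branches. Total: 3 + 4 = 7.

7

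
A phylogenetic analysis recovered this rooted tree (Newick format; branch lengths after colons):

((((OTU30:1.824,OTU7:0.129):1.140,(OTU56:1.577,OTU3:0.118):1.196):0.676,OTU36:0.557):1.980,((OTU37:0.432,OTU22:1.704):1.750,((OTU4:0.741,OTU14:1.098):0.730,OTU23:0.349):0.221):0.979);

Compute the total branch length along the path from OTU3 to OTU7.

The path runs OTU3 → … → MRCA → … → OTU7; the MRCA is the node subtending ((OTU30,OTU7),(OTU56,OTU3)).
Branch lengths along that path: 0.118 + 1.196 + 1.140 + 0.129 = 2.583.

2.583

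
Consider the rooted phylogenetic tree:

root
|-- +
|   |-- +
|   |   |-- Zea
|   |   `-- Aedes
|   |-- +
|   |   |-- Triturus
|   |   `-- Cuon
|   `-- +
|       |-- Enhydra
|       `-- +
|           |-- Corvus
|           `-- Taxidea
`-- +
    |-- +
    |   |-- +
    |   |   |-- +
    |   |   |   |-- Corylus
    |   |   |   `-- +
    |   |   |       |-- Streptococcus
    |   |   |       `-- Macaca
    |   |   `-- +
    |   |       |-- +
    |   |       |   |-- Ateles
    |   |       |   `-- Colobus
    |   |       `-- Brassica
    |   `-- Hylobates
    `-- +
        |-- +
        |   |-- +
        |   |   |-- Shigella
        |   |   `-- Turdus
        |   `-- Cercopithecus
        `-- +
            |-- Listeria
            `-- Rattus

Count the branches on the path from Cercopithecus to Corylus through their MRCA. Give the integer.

The MRCA of Cercopithecus and Corylus is the node subtending ((((Corylus,(Streptococcus,Macaca)),((Ateles,Colobus),Brassica)),Hylobates),(((Shigella,Turdus),Cercopithecus),(Listeria,Rattus))).
From Cercopithecus up to that node: 3 branches. From Corylus up to the same node: 4 branches. Total: 3 + 4 = 7.

7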